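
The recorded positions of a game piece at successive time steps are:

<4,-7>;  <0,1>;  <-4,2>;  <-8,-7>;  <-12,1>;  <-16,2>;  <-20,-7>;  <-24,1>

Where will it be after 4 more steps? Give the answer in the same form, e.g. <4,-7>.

<-40,2>

The first coordinate changes by -4 each step, so at step 11 it is 4 + 11·(-4) = -40.
The second coordinate repeats the cycle [-7, 1, 2] with period 3; step 11 mod 3 = 2, giving 2.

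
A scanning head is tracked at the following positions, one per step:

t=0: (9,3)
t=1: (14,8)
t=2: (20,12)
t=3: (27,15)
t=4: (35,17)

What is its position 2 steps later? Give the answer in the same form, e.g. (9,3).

(54,18)

Successive displacements: (+5,+5), (+6,+4), (+7,+3), (+8,+2) — each changes by (+1,-1).
step 5: (35,17) + (+9,+1) → (44,18)
step 6: (44,18) + (+10,+0) → (54,18)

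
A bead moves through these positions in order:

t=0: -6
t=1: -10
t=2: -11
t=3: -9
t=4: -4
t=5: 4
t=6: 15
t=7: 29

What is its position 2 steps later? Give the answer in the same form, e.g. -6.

66

Taking differences between consecutive positions: -4, -1, +2, +5, +8, +11, +14. These grow by +3 each step.
step 8: 29 + 17 → 46
step 9: 46 + 20 → 66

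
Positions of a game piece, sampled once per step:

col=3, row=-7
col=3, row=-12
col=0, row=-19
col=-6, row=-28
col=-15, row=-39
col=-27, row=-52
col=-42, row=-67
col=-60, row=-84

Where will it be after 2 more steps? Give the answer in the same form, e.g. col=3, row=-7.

Taking differences between consecutive positions: (+0, -5), (-3, -7), (-6, -9), (-9, -11), (-12, -13), (-15, -15), (-18, -17). These grow by (-3, -2) each step.
step 8: col=-60, row=-84 + (-21, -19) → col=-81, row=-103
step 9: col=-81, row=-103 + (-24, -21) → col=-105, row=-124

col=-105, row=-124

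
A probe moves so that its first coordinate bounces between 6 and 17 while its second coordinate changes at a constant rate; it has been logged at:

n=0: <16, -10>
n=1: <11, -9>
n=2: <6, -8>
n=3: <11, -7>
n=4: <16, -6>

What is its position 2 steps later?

<8, -4>

The first coordinate reflects between 6 and 17, moving 5 per step.
  step 5: 16 → 13
  step 6: 13 → 8
The second coordinate changes by +1 each step: at step 6 it is -4.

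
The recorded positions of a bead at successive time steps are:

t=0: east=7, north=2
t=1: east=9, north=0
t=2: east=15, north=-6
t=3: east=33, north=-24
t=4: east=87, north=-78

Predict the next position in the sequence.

Step-to-step displacements: (+2, -2), (+6, -6), (+18, -18), (+54, -54); each is 3× the previous.
step 5: east=87, north=-78 + (+162, -162) → east=249, north=-240

east=249, north=-240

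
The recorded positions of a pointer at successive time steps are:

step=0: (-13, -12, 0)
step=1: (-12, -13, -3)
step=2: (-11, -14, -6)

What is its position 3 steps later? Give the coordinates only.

Each step adds (+1, -1, -3) to the position.
step 3: (-11, -14, -6) + (+1, -1, -3) → (-10, -15, -9)
step 4: (-10, -15, -9) + (+1, -1, -3) → (-9, -16, -12)
step 5: (-9, -16, -12) + (+1, -1, -3) → (-8, -17, -15)

(-8, -17, -15)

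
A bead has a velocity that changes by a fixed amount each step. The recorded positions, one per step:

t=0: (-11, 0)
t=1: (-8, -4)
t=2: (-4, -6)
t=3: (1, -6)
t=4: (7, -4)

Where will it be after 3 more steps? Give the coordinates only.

Successive displacements: (+3, -4), (+4, -2), (+5, +0), (+6, +2) — each changes by (+1, +2).
step 5: (7, -4) + (+7, +4) → (14, 0)
step 6: (14, 0) + (+8, +6) → (22, 6)
step 7: (22, 6) + (+9, +8) → (31, 14)

(31, 14)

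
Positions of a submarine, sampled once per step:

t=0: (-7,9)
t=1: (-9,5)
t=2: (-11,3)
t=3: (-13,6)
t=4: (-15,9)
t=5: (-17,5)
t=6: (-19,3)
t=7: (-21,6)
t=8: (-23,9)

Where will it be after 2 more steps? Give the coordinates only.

(-27,3)

First: linear, -2 per step → -27 at step 10.
Second: cycles through 9, 5, 3, 6 every 4 steps. Step 10 lands at position 2 of the cycle → 3.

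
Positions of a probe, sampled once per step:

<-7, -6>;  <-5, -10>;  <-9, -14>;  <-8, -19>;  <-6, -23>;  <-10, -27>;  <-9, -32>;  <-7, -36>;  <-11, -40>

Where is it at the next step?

Step-to-step displacements: <+2, -4>, <-4, -4>, <+1, -5>, <+2, -4>, <-4, -4>, <+1, -5>, <+2, -4>, <-4, -4> — a repeating cycle of length 3.
step 9: apply <+1, -5> → <-10, -45>

<-10, -45>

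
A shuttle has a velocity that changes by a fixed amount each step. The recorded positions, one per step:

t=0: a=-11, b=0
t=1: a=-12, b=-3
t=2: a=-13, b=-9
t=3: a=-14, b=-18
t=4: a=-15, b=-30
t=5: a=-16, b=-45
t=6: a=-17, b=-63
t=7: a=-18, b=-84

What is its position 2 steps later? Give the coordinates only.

a=-20, b=-135

Successive displacements: (-1,-3), (-1,-6), (-1,-9), (-1,-12), (-1,-15), (-1,-18), (-1,-21) — each changes by (+0,-3).
step 8: a=-18, b=-84 + (-1,-24) → a=-19, b=-108
step 9: a=-19, b=-108 + (-1,-27) → a=-20, b=-135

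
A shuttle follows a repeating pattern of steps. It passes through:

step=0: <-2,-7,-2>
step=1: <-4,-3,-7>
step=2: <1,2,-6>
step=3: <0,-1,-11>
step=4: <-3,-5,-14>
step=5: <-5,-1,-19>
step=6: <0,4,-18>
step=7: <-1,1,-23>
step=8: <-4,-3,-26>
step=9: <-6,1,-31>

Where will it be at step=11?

<-2,3,-35>

The moves between consecutive positions are <-2,+4,-5>, <+5,+5,+1>, <-1,-3,-5>, <-3,-4,-3>, <-2,+4,-5>, <+5,+5,+1>, <-1,-3,-5>, <-3,-4,-3>, <-2,+4,-5>; they repeat the 4-cycle [<-2,+4,-5>, <+5,+5,+1>, <-1,-3,-5>, <-3,-4,-3>].
step 10: apply <+5,+5,+1> → <-1,6,-30>
step 11: apply <-1,-3,-5> → <-2,3,-35>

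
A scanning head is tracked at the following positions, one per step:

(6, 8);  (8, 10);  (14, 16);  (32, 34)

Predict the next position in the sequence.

The jumps are (+2, +2), (+6, +6), (+18, +18) — a geometric progression with ratio 3.
step 4: (32, 34) + (+54, +54) → (86, 88)

(86, 88)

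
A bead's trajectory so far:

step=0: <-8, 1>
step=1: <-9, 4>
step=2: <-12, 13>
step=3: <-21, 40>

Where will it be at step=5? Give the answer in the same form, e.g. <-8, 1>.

Step-to-step displacements: <-1, +3>, <-3, +9>, <-9, +27>; each is 3× the previous.
step 4: <-21, 40> + <-27, +81> → <-48, 121>
step 5: <-48, 121> + <-81, +243> → <-129, 364>

<-129, 364>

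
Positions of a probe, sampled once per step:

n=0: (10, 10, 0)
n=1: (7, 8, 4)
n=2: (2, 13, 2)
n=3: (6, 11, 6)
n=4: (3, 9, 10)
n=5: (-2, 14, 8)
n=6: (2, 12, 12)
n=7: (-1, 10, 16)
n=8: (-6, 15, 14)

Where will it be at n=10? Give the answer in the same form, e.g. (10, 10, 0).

Step-to-step displacements: (-3, -2, +4), (-5, +5, -2), (+4, -2, +4), (-3, -2, +4), (-5, +5, -2), (+4, -2, +4), (-3, -2, +4), (-5, +5, -2) — a repeating cycle of length 3.
step 9: apply (+4, -2, +4) → (-2, 13, 18)
step 10: apply (-3, -2, +4) → (-5, 11, 22)

(-5, 11, 22)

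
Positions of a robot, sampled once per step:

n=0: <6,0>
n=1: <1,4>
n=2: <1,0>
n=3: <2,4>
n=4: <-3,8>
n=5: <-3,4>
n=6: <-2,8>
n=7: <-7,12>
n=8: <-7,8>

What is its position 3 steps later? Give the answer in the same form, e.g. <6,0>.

<-11,12>

Differencing gives <-5,+4>, <+0,-4>, <+1,+4>, <-5,+4>, <+0,-4>, <+1,+4>, <-5,+4>, <+0,-4>. This is the pattern <-5,+4>, <+0,-4>, <+1,+4> repeated.
step 9: apply <+1,+4> → <-6,12>
step 10: apply <-5,+4> → <-11,16>
step 11: apply <+0,-4> → <-11,12>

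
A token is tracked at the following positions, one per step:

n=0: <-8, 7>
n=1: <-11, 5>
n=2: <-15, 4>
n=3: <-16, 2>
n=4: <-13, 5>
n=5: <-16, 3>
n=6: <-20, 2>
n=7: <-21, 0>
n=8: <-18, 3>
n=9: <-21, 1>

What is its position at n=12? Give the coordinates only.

<-23, 1>

The moves between consecutive positions are <-3, -2>, <-4, -1>, <-1, -2>, <+3, +3>, <-3, -2>, <-4, -1>, <-1, -2>, <+3, +3>, <-3, -2>; they repeat the 4-cycle [<-3, -2>, <-4, -1>, <-1, -2>, <+3, +3>].
step 10: apply <-4, -1> → <-25, 0>
step 11: apply <-1, -2> → <-26, -2>
step 12: apply <+3, +3> → <-23, 1>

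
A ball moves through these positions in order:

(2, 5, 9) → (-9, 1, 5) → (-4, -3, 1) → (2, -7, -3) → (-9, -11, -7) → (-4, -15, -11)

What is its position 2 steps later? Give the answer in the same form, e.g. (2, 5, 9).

The first coordinate repeats the cycle [2, -9, -4] with period 3; step 7 mod 3 = 1, giving -9.
The second coordinate changes by -4 each step, so at step 7 it is 5 + 7·(-4) = -23.
The third coordinate changes by -4 each step, so at step 7 it is 9 + 7·(-4) = -19.

(-9, -23, -19)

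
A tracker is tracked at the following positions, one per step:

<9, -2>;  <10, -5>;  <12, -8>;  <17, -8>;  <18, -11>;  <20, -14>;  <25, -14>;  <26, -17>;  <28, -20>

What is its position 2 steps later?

The moves between consecutive positions are <+1, -3>, <+2, -3>, <+5, +0>, <+1, -3>, <+2, -3>, <+5, +0>, <+1, -3>, <+2, -3>; they repeat the 3-cycle [<+1, -3>, <+2, -3>, <+5, +0>].
step 9: apply <+5, +0> → <33, -20>
step 10: apply <+1, -3> → <34, -23>

<34, -23>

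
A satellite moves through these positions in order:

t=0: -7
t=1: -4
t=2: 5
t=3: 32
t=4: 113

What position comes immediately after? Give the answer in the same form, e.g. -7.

356

The jumps are +3, +9, +27, +81 — a geometric progression with ratio 3.
step 5: 113 + 243 → 356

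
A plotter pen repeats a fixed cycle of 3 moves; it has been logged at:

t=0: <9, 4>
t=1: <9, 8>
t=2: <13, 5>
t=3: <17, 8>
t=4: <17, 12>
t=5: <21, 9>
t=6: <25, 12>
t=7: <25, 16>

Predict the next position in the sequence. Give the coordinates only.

<29, 13>

The moves between consecutive positions are <+0, +4>, <+4, -3>, <+4, +3>, <+0, +4>, <+4, -3>, <+4, +3>, <+0, +4>; they repeat the 3-cycle [<+0, +4>, <+4, -3>, <+4, +3>].
step 8: apply <+4, -3> → <29, 13>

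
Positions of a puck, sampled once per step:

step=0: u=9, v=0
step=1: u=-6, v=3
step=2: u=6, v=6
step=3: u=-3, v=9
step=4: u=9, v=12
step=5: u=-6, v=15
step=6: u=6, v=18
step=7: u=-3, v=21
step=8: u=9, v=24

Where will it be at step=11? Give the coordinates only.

u=-3, v=33

The u coordinate repeats the cycle [9, -6, 6, -3] with period 4; step 11 mod 4 = 3, giving -3.
The v coordinate changes by +3 each step, so at step 11 it is 0 + 11·(3) = 33.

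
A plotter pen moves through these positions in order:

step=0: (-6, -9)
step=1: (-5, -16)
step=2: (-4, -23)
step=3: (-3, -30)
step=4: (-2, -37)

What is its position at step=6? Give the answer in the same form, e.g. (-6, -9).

(0, -51)

Constant displacement of (+1, -7) per step.
step 5: (-2, -37) + (+1, -7) → (-1, -44)
step 6: (-1, -44) + (+1, -7) → (0, -51)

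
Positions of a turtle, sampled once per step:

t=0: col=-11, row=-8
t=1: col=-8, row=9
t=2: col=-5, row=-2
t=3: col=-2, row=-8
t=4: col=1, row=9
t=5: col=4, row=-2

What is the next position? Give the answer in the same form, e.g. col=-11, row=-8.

Col: linear, +3 per step → 7 at step 6.
Row: cycles through -8, 9, -2 every 3 steps. Step 6 lands at position 0 of the cycle → -8.

col=7, row=-8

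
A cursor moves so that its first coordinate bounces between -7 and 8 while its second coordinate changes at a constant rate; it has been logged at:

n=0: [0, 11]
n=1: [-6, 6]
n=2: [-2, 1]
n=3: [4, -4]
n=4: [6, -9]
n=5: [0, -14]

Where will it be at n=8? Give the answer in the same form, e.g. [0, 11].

[4, -29]

The first coordinate travels 6 per step and bounces off the walls at -7 and 8.
  step 6: 0 → -6
  step 7: -6 → -2
  step 8: -2 → 4
The second coordinate changes by -5 each step: at step 8 it is -29.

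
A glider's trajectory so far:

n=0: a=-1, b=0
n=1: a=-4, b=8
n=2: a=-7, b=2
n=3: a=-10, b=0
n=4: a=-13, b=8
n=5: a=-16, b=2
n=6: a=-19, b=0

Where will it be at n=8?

a=-25, b=2

A: linear, -3 per step → -25 at step 8.
B: cycles through 0, 8, 2 every 3 steps. Step 8 lands at position 2 of the cycle → 2.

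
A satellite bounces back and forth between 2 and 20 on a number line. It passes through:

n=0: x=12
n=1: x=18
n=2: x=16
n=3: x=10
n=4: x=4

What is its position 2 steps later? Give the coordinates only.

x=12

The value reflects between 2 and 20, moving 6 per step.
  step 5: 4 → 6
  step 6: 6 → 12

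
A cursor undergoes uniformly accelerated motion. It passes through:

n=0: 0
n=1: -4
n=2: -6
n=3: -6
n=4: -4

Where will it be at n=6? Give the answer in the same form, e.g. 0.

Successive displacements: -4, -2, +0, +2 — each changes by +2.
step 5: -4 + 4 → 0
step 6: 0 + 6 → 6

6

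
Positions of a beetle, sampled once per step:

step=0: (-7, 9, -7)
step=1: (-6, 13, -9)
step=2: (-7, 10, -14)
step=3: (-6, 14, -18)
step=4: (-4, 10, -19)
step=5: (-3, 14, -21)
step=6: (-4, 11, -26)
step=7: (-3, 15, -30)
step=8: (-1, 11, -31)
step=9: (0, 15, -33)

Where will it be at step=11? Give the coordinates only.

(0, 16, -42)

The moves between consecutive positions are (+1, +4, -2), (-1, -3, -5), (+1, +4, -4), (+2, -4, -1), (+1, +4, -2), (-1, -3, -5), (+1, +4, -4), (+2, -4, -1), (+1, +4, -2); they repeat the 4-cycle [(+1, +4, -2), (-1, -3, -5), (+1, +4, -4), (+2, -4, -1)].
step 10: apply (-1, -3, -5) → (-1, 12, -38)
step 11: apply (+1, +4, -4) → (0, 16, -42)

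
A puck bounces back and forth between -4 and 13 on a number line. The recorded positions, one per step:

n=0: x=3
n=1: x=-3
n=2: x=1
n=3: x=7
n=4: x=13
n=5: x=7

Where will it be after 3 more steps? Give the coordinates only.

x=3

The value travels 6 per step and bounces off the walls at -4 and 13.
  step 6: 7 → 1
  step 7: 1 → -3
  step 8: -3 → 3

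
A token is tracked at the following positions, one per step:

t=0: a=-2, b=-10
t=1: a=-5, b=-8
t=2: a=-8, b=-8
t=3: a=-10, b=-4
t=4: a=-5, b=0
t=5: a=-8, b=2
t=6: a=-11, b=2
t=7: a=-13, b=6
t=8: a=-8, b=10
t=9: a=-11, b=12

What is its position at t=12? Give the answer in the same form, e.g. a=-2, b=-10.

a=-11, b=20

The moves between consecutive positions are (-3,+2), (-3,+0), (-2,+4), (+5,+4), (-3,+2), (-3,+0), (-2,+4), (+5,+4), (-3,+2); they repeat the 4-cycle [(-3,+2), (-3,+0), (-2,+4), (+5,+4)].
step 10: apply (-3,+0) → a=-14, b=12
step 11: apply (-2,+4) → a=-16, b=16
step 12: apply (+5,+4) → a=-11, b=20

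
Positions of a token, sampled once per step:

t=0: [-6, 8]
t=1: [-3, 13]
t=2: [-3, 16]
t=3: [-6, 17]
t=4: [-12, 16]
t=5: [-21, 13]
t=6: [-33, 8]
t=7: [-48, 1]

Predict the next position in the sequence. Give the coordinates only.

Taking differences between consecutive positions: [+3, +5], [+0, +3], [-3, +1], [-6, -1], [-9, -3], [-12, -5], [-15, -7]. These grow by [-3, -2] each step.
step 8: [-48, 1] + [-18, -9] → [-66, -8]

[-66, -8]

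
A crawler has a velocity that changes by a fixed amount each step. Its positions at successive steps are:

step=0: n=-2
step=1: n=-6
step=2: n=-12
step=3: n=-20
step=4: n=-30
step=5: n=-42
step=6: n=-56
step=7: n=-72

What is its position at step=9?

Successive displacements: -4, -6, -8, -10, -12, -14, -16 — each changes by -2.
step 8: -72 − 18 → n=-90
step 9: -90 − 20 → n=-110

n=-110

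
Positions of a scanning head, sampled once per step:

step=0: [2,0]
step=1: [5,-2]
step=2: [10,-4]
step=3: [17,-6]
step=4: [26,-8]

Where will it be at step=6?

Taking differences between consecutive positions: [+3,-2], [+5,-2], [+7,-2], [+9,-2]. These grow by [+2,+0] each step.
step 5: [26,-8] + [+11,-2] → [37,-10]
step 6: [37,-10] + [+13,-2] → [50,-12]

[50,-12]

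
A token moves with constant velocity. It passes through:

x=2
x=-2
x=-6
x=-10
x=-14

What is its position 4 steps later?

x=-30

Each step adds -4 to the position.
step 5: -14 − 4 → x=-18
step 6: -18 − 4 → x=-22
step 7: -22 − 4 → x=-26
step 8: -26 − 4 → x=-30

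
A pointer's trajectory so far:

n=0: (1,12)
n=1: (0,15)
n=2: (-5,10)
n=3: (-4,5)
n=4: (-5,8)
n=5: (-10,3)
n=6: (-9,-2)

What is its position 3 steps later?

(-14,-9)

Differencing gives (-1,+3), (-5,-5), (+1,-5), (-1,+3), (-5,-5), (+1,-5). This is the pattern (-1,+3), (-5,-5), (+1,-5) repeated.
step 7: apply (-1,+3) → (-10,1)
step 8: apply (-5,-5) → (-15,-4)
step 9: apply (+1,-5) → (-14,-9)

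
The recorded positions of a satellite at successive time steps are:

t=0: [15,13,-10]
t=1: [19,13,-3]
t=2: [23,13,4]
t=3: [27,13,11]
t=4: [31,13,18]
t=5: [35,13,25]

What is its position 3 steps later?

Constant displacement of [+4,+0,+7] per step.
step 6: [35,13,25] + [+4,+0,+7] → [39,13,32]
step 7: [39,13,32] + [+4,+0,+7] → [43,13,39]
step 8: [43,13,39] + [+4,+0,+7] → [47,13,46]

[47,13,46]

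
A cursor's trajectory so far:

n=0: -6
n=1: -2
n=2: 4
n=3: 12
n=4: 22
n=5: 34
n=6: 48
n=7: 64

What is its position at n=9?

First differences are +4, +6, +8, +10, +12, +14, +16; their common second difference is +2 (constant acceleration).
step 8: 64 + 18 → 82
step 9: 82 + 20 → 102

102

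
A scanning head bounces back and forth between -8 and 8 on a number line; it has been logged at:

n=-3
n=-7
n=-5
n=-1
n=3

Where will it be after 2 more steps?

The value travels 4 per step and bounces off the walls at -8 and 8.
  step 5: 3 → 7
  step 6: 7 → 5

n=5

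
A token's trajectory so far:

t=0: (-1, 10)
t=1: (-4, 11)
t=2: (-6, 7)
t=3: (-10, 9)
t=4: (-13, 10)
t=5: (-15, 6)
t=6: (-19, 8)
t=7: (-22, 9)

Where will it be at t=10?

(-31, 8)

The moves between consecutive positions are (-3, +1), (-2, -4), (-4, +2), (-3, +1), (-2, -4), (-4, +2), (-3, +1); they repeat the 3-cycle [(-3, +1), (-2, -4), (-4, +2)].
step 8: apply (-2, -4) → (-24, 5)
step 9: apply (-4, +2) → (-28, 7)
step 10: apply (-3, +1) → (-31, 8)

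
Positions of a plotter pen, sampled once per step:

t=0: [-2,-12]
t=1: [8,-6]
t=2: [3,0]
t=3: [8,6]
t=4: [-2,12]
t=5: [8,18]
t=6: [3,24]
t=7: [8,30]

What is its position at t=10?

[3,48]

First: cycles through -2, 8, 3, 8 every 4 steps. Step 10 lands at position 2 of the cycle → 3.
Second: linear, +6 per step → 48 at step 10.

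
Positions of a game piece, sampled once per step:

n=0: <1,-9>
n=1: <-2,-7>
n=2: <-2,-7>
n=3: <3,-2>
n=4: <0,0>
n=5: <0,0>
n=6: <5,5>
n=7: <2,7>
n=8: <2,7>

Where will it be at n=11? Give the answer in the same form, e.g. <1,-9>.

<4,14>

Step-to-step displacements: <-3,+2>, <+0,+0>, <+5,+5>, <-3,+2>, <+0,+0>, <+5,+5>, <-3,+2>, <+0,+0> — a repeating cycle of length 3.
step 9: apply <+5,+5> → <7,12>
step 10: apply <-3,+2> → <4,14>
step 11: apply <+0,+0> → <4,14>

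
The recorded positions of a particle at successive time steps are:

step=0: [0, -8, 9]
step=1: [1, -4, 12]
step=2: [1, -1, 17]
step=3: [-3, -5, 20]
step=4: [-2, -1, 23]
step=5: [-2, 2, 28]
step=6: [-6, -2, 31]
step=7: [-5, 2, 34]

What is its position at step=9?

The moves between consecutive positions are [+1, +4, +3], [+0, +3, +5], [-4, -4, +3], [+1, +4, +3], [+0, +3, +5], [-4, -4, +3], [+1, +4, +3]; they repeat the 3-cycle [[+1, +4, +3], [+0, +3, +5], [-4, -4, +3]].
step 8: apply [+0, +3, +5] → [-5, 5, 39]
step 9: apply [-4, -4, +3] → [-9, 1, 42]

[-9, 1, 42]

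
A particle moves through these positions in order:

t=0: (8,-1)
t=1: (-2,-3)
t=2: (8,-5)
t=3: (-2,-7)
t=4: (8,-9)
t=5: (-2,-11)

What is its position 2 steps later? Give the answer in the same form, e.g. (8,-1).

The first coordinate repeats the cycle [8, -2] with period 2; step 7 mod 2 = 1, giving -2.
The second coordinate changes by -2 each step, so at step 7 it is -1 + 7·(-2) = -15.

(-2,-15)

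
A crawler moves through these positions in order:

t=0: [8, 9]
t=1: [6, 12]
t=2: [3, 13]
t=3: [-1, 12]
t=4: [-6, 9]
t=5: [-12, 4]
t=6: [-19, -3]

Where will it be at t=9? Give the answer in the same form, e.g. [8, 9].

[-46, -36]

Successive displacements: [-2, +3], [-3, +1], [-4, -1], [-5, -3], [-6, -5], [-7, -7] — each changes by [-1, -2].
step 7: [-19, -3] + [-8, -9] → [-27, -12]
step 8: [-27, -12] + [-9, -11] → [-36, -23]
step 9: [-36, -23] + [-10, -13] → [-46, -36]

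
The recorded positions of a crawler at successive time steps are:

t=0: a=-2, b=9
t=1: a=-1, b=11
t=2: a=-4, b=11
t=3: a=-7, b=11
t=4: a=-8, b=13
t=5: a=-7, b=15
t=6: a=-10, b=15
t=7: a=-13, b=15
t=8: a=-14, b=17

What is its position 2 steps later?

a=-16, b=19

Step-to-step displacements: (+1,+2), (-3,+0), (-3,+0), (-1,+2), (+1,+2), (-3,+0), (-3,+0), (-1,+2) — a repeating cycle of length 4.
step 9: apply (+1,+2) → a=-13, b=19
step 10: apply (-3,+0) → a=-16, b=19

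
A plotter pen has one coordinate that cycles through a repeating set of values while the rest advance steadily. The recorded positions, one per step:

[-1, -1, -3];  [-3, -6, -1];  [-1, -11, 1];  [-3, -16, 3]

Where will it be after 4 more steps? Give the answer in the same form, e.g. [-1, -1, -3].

The first coordinate repeats the cycle [-1, -3] with period 2; step 7 mod 2 = 1, giving -3.
The second coordinate changes by -5 each step, so at step 7 it is -1 + 7·(-5) = -36.
The third coordinate changes by +2 each step, so at step 7 it is -3 + 7·(2) = 11.

[-3, -36, 11]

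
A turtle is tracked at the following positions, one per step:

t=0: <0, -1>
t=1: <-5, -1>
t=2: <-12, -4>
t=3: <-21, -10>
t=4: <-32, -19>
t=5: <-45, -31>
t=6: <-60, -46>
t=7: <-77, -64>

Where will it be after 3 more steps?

Successive displacements: <-5, +0>, <-7, -3>, <-9, -6>, <-11, -9>, <-13, -12>, <-15, -15>, <-17, -18> — each changes by <-2, -3>.
step 8: <-77, -64> + <-19, -21> → <-96, -85>
step 9: <-96, -85> + <-21, -24> → <-117, -109>
step 10: <-117, -109> + <-23, -27> → <-140, -136>

<-140, -136>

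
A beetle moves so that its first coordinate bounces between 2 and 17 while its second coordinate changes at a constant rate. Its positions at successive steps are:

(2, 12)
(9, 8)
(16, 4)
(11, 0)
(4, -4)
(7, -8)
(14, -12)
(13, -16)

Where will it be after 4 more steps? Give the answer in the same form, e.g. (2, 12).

The first coordinate travels 7 per step and bounces off the walls at 2 and 17.
  step 8: 13 → 6
  step 9: 6 → 5
  step 10: 5 → 12
  step 11: 12 → 15
The second coordinate changes by -4 each step: at step 11 it is -32.

(15, -32)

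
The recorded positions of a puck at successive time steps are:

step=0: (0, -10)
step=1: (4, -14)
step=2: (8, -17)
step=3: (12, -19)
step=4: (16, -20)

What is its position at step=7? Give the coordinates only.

First differences are (+4, -4), (+4, -3), (+4, -2), (+4, -1); their common second difference is (+0, +1) (constant acceleration).
step 5: (16, -20) + (+4, +0) → (20, -20)
step 6: (20, -20) + (+4, +1) → (24, -19)
step 7: (24, -19) + (+4, +2) → (28, -17)

(28, -17)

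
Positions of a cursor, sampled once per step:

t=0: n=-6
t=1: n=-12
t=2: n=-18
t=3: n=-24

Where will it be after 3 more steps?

n=-42

Constant displacement of -6 per step.
step 4: -24 − 6 → n=-30
step 5: -30 − 6 → n=-36
step 6: -36 − 6 → n=-42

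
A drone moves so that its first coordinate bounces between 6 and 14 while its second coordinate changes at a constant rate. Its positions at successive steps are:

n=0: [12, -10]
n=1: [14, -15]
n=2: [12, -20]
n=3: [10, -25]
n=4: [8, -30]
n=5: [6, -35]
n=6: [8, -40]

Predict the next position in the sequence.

The first coordinate travels 2 per step and bounces off the walls at 6 and 14.
  step 7: 8 → 10
The second coordinate changes by -5 each step: at step 7 it is -45.

[10, -45]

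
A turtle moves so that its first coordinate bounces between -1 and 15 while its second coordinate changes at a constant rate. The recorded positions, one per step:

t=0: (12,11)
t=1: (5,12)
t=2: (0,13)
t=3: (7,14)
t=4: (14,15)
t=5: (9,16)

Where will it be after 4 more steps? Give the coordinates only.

(13,20)

The first coordinate travels 7 per step and bounces off the walls at -1 and 15.
  step 6: 9 → 2
  step 7: 2 → 3
  step 8: 3 → 10
  step 9: 10 → 13
The second coordinate changes by +1 each step: at step 9 it is 20.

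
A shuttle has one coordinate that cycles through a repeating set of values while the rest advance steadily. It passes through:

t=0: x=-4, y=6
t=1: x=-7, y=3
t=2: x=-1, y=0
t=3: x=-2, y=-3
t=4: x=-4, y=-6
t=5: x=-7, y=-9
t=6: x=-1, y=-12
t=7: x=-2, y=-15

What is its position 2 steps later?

X: cycles through -4, -7, -1, -2 every 4 steps. Step 9 lands at position 1 of the cycle → -7.
Y: linear, -3 per step → -21 at step 9.

x=-7, y=-21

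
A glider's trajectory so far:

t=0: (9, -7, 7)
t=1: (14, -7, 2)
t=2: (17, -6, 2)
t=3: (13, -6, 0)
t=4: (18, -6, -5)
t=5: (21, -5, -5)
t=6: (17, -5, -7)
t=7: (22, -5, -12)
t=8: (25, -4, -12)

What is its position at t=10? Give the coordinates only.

(26, -4, -19)

The moves between consecutive positions are (+5, +0, -5), (+3, +1, +0), (-4, +0, -2), (+5, +0, -5), (+3, +1, +0), (-4, +0, -2), (+5, +0, -5), (+3, +1, +0); they repeat the 3-cycle [(+5, +0, -5), (+3, +1, +0), (-4, +0, -2)].
step 9: apply (-4, +0, -2) → (21, -4, -14)
step 10: apply (+5, +0, -5) → (26, -4, -19)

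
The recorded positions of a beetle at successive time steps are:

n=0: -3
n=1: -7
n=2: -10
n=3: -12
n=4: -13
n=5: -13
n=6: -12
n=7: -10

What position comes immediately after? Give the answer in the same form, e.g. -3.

Successive displacements: -4, -3, -2, -1, +0, +1, +2 — each changes by +1.
step 8: -10 + 3 → -7

-7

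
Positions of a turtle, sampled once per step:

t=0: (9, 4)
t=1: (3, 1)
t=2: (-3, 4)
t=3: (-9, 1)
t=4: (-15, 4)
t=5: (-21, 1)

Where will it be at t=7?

First: linear, -6 per step → -33 at step 7.
Second: cycles through 4, 1 every 2 steps. Step 7 lands at position 1 of the cycle → 1.

(-33, 1)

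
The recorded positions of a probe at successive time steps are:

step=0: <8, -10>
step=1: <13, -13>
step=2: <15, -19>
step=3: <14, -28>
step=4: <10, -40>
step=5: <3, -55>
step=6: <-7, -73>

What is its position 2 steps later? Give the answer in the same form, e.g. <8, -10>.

<-36, -118>

Taking differences between consecutive positions: <+5, -3>, <+2, -6>, <-1, -9>, <-4, -12>, <-7, -15>, <-10, -18>. These grow by <-3, -3> each step.
step 7: <-7, -73> + <-13, -21> → <-20, -94>
step 8: <-20, -94> + <-16, -24> → <-36, -118>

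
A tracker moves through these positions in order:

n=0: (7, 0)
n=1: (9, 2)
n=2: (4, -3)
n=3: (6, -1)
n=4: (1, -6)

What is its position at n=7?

The moves between consecutive positions are (+2, +2), (-5, -5), (+2, +2), (-5, -5); they repeat the 2-cycle [(+2, +2), (-5, -5)].
step 5: apply (+2, +2) → (3, -4)
step 6: apply (-5, -5) → (-2, -9)
step 7: apply (+2, +2) → (0, -7)

(0, -7)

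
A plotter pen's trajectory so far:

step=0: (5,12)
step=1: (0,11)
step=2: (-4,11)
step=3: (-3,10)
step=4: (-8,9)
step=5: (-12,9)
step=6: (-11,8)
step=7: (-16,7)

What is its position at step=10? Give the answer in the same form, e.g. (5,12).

(-24,5)

Differencing gives (-5,-1), (-4,+0), (+1,-1), (-5,-1), (-4,+0), (+1,-1), (-5,-1). This is the pattern (-5,-1), (-4,+0), (+1,-1) repeated.
step 8: apply (-4,+0) → (-20,7)
step 9: apply (+1,-1) → (-19,6)
step 10: apply (-5,-1) → (-24,5)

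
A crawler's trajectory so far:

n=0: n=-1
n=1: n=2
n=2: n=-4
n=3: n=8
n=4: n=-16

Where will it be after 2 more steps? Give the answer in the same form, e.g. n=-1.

n=-64

Consecutive displacements +3, -6, +12, -24 scale by a factor of -2 each step.
step 5: -16 + 48 → n=32
step 6: 32 − 96 → n=-64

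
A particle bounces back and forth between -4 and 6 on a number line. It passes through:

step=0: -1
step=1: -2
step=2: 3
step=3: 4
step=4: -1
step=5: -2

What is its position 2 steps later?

The value reflects between -4 and 6, moving 5 per step.
  step 6: -2 → 3
  step 7: 3 → 4

4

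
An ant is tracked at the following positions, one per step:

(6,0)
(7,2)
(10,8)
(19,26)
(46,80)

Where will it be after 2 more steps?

(370,728)

The jumps are (+1,+2), (+3,+6), (+9,+18), (+27,+54) — a geometric progression with ratio 3.
step 5: (46,80) + (+81,+162) → (127,242)
step 6: (127,242) + (+243,+486) → (370,728)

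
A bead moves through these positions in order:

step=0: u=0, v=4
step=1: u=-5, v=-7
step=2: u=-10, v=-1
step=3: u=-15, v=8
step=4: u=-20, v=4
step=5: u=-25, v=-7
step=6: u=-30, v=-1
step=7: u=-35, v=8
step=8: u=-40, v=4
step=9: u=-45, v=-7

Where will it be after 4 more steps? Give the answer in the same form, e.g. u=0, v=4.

u=-65, v=-7

The u coordinate changes by -5 each step, so at step 13 it is 0 + 13·(-5) = -65.
The v coordinate repeats the cycle [4, -7, -1, 8] with period 4; step 13 mod 4 = 1, giving -7.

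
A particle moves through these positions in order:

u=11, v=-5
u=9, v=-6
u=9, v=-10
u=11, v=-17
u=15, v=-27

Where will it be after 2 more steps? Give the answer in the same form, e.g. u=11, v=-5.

Successive displacements: (-2,-1), (+0,-4), (+2,-7), (+4,-10) — each changes by (+2,-3).
step 5: u=15, v=-27 + (+6,-13) → u=21, v=-40
step 6: u=21, v=-40 + (+8,-16) → u=29, v=-56

u=29, v=-56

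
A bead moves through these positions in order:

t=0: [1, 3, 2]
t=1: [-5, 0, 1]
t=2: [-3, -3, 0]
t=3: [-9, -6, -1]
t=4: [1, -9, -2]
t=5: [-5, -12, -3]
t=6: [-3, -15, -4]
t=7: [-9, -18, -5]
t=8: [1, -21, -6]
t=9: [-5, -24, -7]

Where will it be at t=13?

[-5, -36, -11]

First: cycles through 1, -5, -3, -9 every 4 steps. Step 13 lands at position 1 of the cycle → -5.
Second: linear, -3 per step → -36 at step 13.
Third: linear, -1 per step → -11 at step 13.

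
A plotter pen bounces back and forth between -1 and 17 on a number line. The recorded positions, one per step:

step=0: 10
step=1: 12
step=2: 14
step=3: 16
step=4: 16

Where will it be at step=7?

10

The value reflects between -1 and 17, moving 2 per step.
  step 5: 16 → 14
  step 6: 14 → 12
  step 7: 12 → 10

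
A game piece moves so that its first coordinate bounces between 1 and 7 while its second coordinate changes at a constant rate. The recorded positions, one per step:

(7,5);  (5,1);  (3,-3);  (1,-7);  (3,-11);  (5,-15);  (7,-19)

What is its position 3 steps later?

(1,-31)

The first coordinate travels 2 per step and bounces off the walls at 1 and 7.
  step 7: 7 → 5
  step 8: 5 → 3
  step 9: 3 → 1
The second coordinate changes by -4 each step: at step 9 it is -31.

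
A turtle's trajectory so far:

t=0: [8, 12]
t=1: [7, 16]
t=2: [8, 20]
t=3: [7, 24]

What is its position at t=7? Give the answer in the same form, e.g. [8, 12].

[7, 40]

First: cycles through 8, 7 every 2 steps. Step 7 lands at position 1 of the cycle → 7.
Second: linear, +4 per step → 40 at step 7.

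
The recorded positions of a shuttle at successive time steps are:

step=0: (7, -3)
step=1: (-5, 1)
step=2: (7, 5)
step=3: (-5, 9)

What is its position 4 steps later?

First: cycles through 7, -5 every 2 steps. Step 7 lands at position 1 of the cycle → -5.
Second: linear, +4 per step → 25 at step 7.

(-5, 25)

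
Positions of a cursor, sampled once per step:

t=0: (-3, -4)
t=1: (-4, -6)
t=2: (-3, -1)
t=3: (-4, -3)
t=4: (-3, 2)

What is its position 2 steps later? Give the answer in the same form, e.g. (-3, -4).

(-3, 5)

The moves between consecutive positions are (-1, -2), (+1, +5), (-1, -2), (+1, +5); they repeat the 2-cycle [(-1, -2), (+1, +5)].
step 5: apply (-1, -2) → (-4, 0)
step 6: apply (+1, +5) → (-3, 5)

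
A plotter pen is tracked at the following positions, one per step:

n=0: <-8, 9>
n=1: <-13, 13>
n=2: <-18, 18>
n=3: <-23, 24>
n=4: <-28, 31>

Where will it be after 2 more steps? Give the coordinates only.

<-38, 48>

Successive displacements: <-5, +4>, <-5, +5>, <-5, +6>, <-5, +7> — each changes by <+0, +1>.
step 5: <-28, 31> + <-5, +8> → <-33, 39>
step 6: <-33, 39> + <-5, +9> → <-38, 48>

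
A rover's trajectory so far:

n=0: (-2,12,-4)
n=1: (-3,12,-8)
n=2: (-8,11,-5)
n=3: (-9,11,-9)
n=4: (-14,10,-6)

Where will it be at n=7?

Differencing gives (-1,+0,-4), (-5,-1,+3), (-1,+0,-4), (-5,-1,+3). This is the pattern (-1,+0,-4), (-5,-1,+3) repeated.
step 5: apply (-1,+0,-4) → (-15,10,-10)
step 6: apply (-5,-1,+3) → (-20,9,-7)
step 7: apply (-1,+0,-4) → (-21,9,-11)

(-21,9,-11)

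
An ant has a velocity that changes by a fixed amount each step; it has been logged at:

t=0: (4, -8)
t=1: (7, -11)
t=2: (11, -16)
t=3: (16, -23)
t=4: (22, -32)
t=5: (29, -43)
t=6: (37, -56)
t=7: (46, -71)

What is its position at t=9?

Taking differences between consecutive positions: (+3, -3), (+4, -5), (+5, -7), (+6, -9), (+7, -11), (+8, -13), (+9, -15). These grow by (+1, -2) each step.
step 8: (46, -71) + (+10, -17) → (56, -88)
step 9: (56, -88) + (+11, -19) → (67, -107)

(67, -107)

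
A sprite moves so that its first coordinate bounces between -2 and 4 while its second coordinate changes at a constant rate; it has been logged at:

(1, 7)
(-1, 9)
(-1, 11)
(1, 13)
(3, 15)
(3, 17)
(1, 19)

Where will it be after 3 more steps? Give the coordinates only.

The first coordinate reflects between -2 and 4, moving 2 per step.
  step 7: 1 → -1
  step 8: -1 → -1
  step 9: -1 → 1
The second coordinate changes by +2 each step: at step 9 it is 25.

(1, 25)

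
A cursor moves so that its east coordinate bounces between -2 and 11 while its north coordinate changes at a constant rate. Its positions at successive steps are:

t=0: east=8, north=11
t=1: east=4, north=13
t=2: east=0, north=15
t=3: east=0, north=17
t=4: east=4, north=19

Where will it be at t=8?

The east coordinate reflects between -2 and 11, moving 4 per step.
  step 5: 4 → 8
  step 6: 8 → 10
  step 7: 10 → 6
  step 8: 6 → 2
The north coordinate changes by +2 each step: at step 8 it is 27.

east=2, north=27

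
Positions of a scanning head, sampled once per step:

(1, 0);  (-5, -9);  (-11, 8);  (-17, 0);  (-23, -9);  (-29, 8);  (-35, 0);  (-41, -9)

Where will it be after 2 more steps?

First: linear, -6 per step → -53 at step 9.
Second: cycles through 0, -9, 8 every 3 steps. Step 9 lands at position 0 of the cycle → 0.

(-53, 0)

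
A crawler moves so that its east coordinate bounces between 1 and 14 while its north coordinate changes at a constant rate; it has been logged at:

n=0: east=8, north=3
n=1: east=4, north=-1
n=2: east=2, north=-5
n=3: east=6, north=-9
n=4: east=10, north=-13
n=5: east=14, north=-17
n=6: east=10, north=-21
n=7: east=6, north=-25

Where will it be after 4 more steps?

east=12, north=-41

The east coordinate reflects between 1 and 14, moving 4 per step.
  step 8: 6 → 2
  step 9: 2 → 4
  step 10: 4 → 8
  step 11: 8 → 12
The north coordinate changes by -4 each step: at step 11 it is -41.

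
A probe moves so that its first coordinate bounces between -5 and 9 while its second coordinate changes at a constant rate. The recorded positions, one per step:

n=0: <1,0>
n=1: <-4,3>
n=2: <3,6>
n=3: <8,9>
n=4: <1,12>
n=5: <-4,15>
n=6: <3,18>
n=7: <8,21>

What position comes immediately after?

The first coordinate travels 7 per step and bounces off the walls at -5 and 9.
  step 8: 8 → 1
The second coordinate changes by +3 each step: at step 8 it is 24.

<1,24>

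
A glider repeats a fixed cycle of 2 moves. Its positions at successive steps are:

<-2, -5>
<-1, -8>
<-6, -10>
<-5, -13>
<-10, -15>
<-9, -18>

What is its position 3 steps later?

The moves between consecutive positions are <+1, -3>, <-5, -2>, <+1, -3>, <-5, -2>, <+1, -3>; they repeat the 2-cycle [<+1, -3>, <-5, -2>].
step 6: apply <-5, -2> → <-14, -20>
step 7: apply <+1, -3> → <-13, -23>
step 8: apply <-5, -2> → <-18, -25>

<-18, -25>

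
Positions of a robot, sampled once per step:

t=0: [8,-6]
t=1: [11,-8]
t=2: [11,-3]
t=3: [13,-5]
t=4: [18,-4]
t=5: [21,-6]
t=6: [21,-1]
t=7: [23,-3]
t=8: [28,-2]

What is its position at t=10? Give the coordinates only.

[31,1]

Differencing gives [+3,-2], [+0,+5], [+2,-2], [+5,+1], [+3,-2], [+0,+5], [+2,-2], [+5,+1]. This is the pattern [+3,-2], [+0,+5], [+2,-2], [+5,+1] repeated.
step 9: apply [+3,-2] → [31,-4]
step 10: apply [+0,+5] → [31,1]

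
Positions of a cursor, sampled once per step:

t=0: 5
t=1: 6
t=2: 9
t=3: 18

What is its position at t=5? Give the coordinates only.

126

Step-to-step displacements: +1, +3, +9; each is 3× the previous.
step 4: 18 + 27 → 45
step 5: 45 + 81 → 126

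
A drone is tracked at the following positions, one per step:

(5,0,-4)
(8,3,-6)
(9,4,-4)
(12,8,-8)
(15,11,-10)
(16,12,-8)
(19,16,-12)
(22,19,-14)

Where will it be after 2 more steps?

The moves between consecutive positions are (+3,+3,-2), (+1,+1,+2), (+3,+4,-4), (+3,+3,-2), (+1,+1,+2), (+3,+4,-4), (+3,+3,-2); they repeat the 3-cycle [(+3,+3,-2), (+1,+1,+2), (+3,+4,-4)].
step 8: apply (+1,+1,+2) → (23,20,-12)
step 9: apply (+3,+4,-4) → (26,24,-16)

(26,24,-16)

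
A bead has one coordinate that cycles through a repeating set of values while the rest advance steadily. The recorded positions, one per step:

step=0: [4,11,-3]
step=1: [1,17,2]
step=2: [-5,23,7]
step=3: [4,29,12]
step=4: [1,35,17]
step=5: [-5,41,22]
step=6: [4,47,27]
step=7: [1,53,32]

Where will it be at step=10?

First: cycles through 4, 1, -5 every 3 steps. Step 10 lands at position 1 of the cycle → 1.
Second: linear, +6 per step → 71 at step 10.
Third: linear, +5 per step → 47 at step 10.

[1,71,47]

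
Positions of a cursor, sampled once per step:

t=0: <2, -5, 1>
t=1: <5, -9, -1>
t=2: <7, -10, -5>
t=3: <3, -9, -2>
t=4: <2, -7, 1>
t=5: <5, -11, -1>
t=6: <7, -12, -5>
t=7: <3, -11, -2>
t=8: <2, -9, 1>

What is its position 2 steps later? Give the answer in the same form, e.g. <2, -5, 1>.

<7, -14, -5>

The moves between consecutive positions are <+3, -4, -2>, <+2, -1, -4>, <-4, +1, +3>, <-1, +2, +3>, <+3, -4, -2>, <+2, -1, -4>, <-4, +1, +3>, <-1, +2, +3>; they repeat the 4-cycle [<+3, -4, -2>, <+2, -1, -4>, <-4, +1, +3>, <-1, +2, +3>].
step 9: apply <+3, -4, -2> → <5, -13, -1>
step 10: apply <+2, -1, -4> → <7, -14, -5>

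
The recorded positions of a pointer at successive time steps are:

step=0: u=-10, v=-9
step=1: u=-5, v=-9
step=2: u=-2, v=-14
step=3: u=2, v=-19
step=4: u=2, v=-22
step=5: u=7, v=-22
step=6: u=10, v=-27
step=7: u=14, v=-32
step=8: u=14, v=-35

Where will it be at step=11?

u=26, v=-45

The moves between consecutive positions are (+5, +0), (+3, -5), (+4, -5), (+0, -3), (+5, +0), (+3, -5), (+4, -5), (+0, -3); they repeat the 4-cycle [(+5, +0), (+3, -5), (+4, -5), (+0, -3)].
step 9: apply (+5, +0) → u=19, v=-35
step 10: apply (+3, -5) → u=22, v=-40
step 11: apply (+4, -5) → u=26, v=-45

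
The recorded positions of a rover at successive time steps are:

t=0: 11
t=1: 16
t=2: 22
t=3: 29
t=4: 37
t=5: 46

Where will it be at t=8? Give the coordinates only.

79

First differences are +5, +6, +7, +8, +9; their common second difference is +1 (constant acceleration).
step 6: 46 + 10 → 56
step 7: 56 + 11 → 67
step 8: 67 + 12 → 79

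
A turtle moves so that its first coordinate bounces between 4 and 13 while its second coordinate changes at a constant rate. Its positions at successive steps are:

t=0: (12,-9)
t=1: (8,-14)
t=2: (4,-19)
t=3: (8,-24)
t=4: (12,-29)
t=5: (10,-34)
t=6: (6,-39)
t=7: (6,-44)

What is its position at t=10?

The first coordinate travels 4 per step and bounces off the walls at 4 and 13.
  step 8: 6 → 10
  step 9: 10 → 12
  step 10: 12 → 8
The second coordinate changes by -5 each step: at step 10 it is -59.

(8,-59)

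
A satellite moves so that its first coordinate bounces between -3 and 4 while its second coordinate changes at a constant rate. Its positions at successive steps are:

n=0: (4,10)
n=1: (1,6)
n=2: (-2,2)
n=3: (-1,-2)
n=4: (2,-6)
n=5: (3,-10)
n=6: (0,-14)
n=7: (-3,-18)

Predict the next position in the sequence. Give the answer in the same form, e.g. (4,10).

(0,-22)

The first coordinate reflects between -3 and 4, moving 3 per step.
  step 8: -3 → 0
The second coordinate changes by -4 each step: at step 8 it is -22.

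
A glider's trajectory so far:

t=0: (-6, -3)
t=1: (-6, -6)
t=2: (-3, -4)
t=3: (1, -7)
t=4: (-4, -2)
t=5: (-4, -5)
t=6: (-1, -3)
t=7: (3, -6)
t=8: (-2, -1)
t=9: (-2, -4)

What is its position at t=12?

(0, 0)

The moves between consecutive positions are (+0, -3), (+3, +2), (+4, -3), (-5, +5), (+0, -3), (+3, +2), (+4, -3), (-5, +5), (+0, -3); they repeat the 4-cycle [(+0, -3), (+3, +2), (+4, -3), (-5, +5)].
step 10: apply (+3, +2) → (1, -2)
step 11: apply (+4, -3) → (5, -5)
step 12: apply (-5, +5) → (0, 0)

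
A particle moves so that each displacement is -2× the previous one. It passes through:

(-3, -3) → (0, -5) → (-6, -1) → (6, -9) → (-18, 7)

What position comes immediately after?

(30, -25)

Consecutive displacements (+3, -2), (-6, +4), (+12, -8), (-24, +16) scale by a factor of -2 each step.
step 5: (-18, 7) + (+48, -32) → (30, -25)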